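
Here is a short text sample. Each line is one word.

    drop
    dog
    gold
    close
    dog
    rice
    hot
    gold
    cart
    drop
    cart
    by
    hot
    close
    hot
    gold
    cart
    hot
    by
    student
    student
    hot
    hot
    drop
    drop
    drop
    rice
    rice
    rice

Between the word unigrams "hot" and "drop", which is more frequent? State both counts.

"hot" (6 vs 5)

"hot": 6 occurrences
"drop": 5 occurrences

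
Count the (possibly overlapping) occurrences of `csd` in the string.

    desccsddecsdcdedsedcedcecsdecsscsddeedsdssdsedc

Sliding a length-3 window over the 47 characters (45 positions):
  position 5–7: csd
  position 10–12: csd
  position 25–27: csd
  position 32–34: csd

4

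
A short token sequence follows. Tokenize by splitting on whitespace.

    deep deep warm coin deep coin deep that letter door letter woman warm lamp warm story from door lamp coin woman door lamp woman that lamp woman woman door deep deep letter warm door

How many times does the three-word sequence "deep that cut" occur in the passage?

Scanning the 32 overlapping trigram windows for "deep that cut":
  (none found)

0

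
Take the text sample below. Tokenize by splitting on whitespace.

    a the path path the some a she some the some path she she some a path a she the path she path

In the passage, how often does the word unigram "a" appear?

Scanning the 23 tokens for "a":
  position 1: a
  position 7: a
  position 16: a
  position 18: a

4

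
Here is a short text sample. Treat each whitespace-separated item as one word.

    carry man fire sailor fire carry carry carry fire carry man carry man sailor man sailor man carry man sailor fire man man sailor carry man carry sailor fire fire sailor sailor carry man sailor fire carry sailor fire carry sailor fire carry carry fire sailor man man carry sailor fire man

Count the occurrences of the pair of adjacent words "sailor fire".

Scanning the 51 overlapping bigram windows for "sailor fire":
  position 4–5: sailor fire
  position 20–21: sailor fire
  position 28–29: sailor fire
  position 35–36: sailor fire
  position 38–39: sailor fire
  position 41–42: sailor fire
  position 50–51: sailor fire

7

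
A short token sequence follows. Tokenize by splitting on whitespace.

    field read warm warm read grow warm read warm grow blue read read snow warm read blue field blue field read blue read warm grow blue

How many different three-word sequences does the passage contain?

26 tokens → 24 trigram windows in total.
Repeated trigrams (each contributes count−1 duplicates):
  read warm grow: 2
  warm grow blue: 2
2 duplicate windows → 24 − 2 = 22 distinct.

22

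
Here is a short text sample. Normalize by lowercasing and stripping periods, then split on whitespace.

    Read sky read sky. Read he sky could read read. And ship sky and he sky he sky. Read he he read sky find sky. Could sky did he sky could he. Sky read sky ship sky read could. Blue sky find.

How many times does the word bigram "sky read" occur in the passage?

5

Scanning the 41 overlapping bigram windows for "sky read":
  position 2–3: sky read
  position 4–5: sky read
  position 18–19: sky read
  position 33–34: sky read
  position 37–38: sky read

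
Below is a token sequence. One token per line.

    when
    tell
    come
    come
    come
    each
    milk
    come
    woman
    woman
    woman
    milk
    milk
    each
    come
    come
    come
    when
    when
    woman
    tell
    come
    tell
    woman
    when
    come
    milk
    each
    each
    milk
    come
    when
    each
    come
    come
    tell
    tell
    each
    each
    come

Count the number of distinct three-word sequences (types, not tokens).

35

40 tokens → 38 trigram windows in total.
Repeated trigrams (each contributes count−1 duplicates):
  come come come: 2
  each come come: 2
  each milk come: 2
3 duplicate windows → 38 − 3 = 35 distinct.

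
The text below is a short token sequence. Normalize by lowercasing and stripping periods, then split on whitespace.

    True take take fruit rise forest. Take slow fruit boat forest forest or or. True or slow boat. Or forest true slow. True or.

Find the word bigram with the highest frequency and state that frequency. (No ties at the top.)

Bigram frequencies (highest first):
  true or: 2
  true take: 1
  take take: 1
  take fruit: 1
  fruit rise: 1
  rise forest: 1
  … (16 more, each ≤ 1)

"true or", 2 times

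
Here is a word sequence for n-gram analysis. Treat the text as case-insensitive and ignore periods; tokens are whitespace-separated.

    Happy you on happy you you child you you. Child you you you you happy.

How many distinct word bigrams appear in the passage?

7

15 tokens → 14 bigram windows in total.
Repeated bigrams (each contributes count−1 duplicates):
  you you: 5
  child you: 2
  happy you: 2
  you child: 2
7 duplicate windows → 14 − 7 = 7 distinct.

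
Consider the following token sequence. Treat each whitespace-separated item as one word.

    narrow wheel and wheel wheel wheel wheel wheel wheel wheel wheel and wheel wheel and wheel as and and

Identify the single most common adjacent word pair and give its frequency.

"wheel wheel", 8 times

Bigram frequencies (highest first):
  wheel wheel: 8
  wheel and: 3
  and wheel: 3
  narrow wheel: 1
  wheel as: 1
  as and: 1
  … (1 more, each ≤ 1)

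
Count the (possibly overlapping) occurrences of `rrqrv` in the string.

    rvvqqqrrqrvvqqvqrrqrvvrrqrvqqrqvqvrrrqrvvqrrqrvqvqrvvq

5

Sliding a length-5 window over the 54 characters (50 positions):
  position 7–11: rrqrv
  position 17–21: rrqrv
  position 23–27: rrqrv
  position 36–40: rrqrv
  position 43–47: rrqrv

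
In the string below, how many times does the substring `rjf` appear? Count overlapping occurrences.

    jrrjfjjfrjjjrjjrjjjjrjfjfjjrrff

Sliding a length-3 window over the 31 characters (29 positions):
  position 3–5: rjf
  position 21–23: rjf

2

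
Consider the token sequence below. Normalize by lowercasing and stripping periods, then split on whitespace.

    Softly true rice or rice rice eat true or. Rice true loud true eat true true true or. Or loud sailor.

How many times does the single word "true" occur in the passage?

Scanning the 21 tokens for "true":
  position 2: true
  position 8: true
  position 11: true
  position 13: true
  position 15: true
  position 16: true
  position 17: true

7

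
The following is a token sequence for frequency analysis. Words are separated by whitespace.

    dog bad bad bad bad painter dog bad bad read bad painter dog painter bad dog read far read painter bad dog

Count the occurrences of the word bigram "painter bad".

Scanning the 21 overlapping bigram windows for "painter bad":
  position 14–15: painter bad
  position 20–21: painter bad

2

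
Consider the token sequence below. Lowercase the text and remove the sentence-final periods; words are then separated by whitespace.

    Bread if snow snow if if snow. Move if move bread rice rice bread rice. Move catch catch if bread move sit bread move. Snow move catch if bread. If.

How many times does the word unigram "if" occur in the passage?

7

Scanning the 30 tokens for "if":
  position 2: if
  position 5: if
  position 6: if
  position 9: if
  position 19: if
  position 28: if
  position 30: if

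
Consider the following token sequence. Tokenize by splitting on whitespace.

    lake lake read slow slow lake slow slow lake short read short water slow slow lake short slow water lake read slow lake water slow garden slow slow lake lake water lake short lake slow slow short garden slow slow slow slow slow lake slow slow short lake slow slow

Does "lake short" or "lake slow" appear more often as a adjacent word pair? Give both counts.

"lake short": 3 occurrences
"lake slow": 4 occurrences

"lake slow" (4 vs 3)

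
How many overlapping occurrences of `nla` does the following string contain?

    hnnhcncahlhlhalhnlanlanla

Sliding a length-3 window over the 25 characters (23 positions):
  position 17–19: nla
  position 20–22: nla
  position 23–25: nla

3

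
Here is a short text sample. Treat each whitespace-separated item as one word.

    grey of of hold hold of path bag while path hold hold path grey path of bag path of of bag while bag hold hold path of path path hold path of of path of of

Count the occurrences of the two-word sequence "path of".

5

Scanning the 35 overlapping bigram windows for "path of":
  position 15–16: path of
  position 18–19: path of
  position 26–27: path of
  position 31–32: path of
  position 34–35: path of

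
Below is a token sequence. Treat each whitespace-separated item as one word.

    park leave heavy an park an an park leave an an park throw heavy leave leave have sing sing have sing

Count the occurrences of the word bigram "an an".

Scanning the 20 overlapping bigram windows for "an an":
  position 6–7: an an
  position 10–11: an an

2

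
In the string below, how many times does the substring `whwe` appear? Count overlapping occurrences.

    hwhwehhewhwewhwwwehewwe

2

Sliding a length-4 window over the 23 characters (20 positions):
  position 2–5: whwe
  position 9–12: whwe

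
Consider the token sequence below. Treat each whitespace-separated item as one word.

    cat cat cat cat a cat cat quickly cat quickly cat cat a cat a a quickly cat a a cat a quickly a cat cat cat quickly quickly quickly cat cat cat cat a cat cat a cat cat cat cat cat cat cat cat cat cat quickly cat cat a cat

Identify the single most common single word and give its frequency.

Unigram frequencies (highest first):
  cat: 34
  a: 11
  quickly: 8

"cat", 34 times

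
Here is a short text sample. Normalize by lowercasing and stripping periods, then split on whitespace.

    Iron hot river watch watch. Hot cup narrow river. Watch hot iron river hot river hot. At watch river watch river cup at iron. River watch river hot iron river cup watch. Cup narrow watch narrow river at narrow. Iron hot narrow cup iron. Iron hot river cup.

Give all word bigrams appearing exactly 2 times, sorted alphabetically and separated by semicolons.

Bigram counts meeting the condition (exactly 2 times):
  cup narrow: 2
  hot iron: 2
  narrow river: 2
  watch hot: 2

cup narrow; hot iron; narrow river; watch hot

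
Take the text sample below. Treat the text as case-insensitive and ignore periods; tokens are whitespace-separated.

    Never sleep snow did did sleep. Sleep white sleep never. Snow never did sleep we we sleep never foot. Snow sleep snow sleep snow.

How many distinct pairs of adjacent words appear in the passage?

24 tokens → 23 bigram windows in total.
Repeated bigrams (each contributes count−1 duplicates):
  sleep snow: 3
  did sleep: 2
  sleep never: 2
  snow sleep: 2
5 duplicate windows → 23 − 5 = 18 distinct.

18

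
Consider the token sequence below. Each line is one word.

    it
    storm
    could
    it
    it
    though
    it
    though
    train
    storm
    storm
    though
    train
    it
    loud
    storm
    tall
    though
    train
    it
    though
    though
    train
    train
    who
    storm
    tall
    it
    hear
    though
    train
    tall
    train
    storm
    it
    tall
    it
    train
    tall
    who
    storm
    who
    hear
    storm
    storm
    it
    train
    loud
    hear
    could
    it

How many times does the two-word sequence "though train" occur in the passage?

Scanning the 50 overlapping bigram windows for "though train":
  position 8–9: though train
  position 12–13: though train
  position 18–19: though train
  position 22–23: though train
  position 30–31: though train

5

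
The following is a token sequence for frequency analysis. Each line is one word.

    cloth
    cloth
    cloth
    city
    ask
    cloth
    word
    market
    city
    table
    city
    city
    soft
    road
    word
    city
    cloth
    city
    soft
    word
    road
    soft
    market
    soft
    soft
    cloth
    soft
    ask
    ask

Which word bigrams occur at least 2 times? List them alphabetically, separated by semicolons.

Bigram counts meeting the condition (at least 2 times):
  city soft: 2
  cloth city: 2
  cloth cloth: 2

city soft; cloth city; cloth cloth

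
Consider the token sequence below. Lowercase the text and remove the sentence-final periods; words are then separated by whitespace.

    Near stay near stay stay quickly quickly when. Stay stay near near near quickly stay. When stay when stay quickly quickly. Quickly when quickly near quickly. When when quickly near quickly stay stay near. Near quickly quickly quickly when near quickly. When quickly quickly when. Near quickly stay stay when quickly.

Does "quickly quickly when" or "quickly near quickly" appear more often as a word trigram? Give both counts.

"quickly quickly when" (4 vs 2)

"quickly quickly when": 4 occurrences
"quickly near quickly": 2 occurrences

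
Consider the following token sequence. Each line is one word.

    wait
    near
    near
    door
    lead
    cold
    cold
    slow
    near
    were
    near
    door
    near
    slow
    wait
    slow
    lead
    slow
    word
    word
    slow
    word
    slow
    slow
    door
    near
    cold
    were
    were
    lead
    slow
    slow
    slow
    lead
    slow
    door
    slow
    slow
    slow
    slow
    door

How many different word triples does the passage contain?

35

41 tokens → 39 trigram windows in total.
Repeated trigrams (each contributes count−1 duplicates):
  slow slow slow: 3
  slow lead slow: 2
  slow slow door: 2
4 duplicate windows → 39 − 4 = 35 distinct.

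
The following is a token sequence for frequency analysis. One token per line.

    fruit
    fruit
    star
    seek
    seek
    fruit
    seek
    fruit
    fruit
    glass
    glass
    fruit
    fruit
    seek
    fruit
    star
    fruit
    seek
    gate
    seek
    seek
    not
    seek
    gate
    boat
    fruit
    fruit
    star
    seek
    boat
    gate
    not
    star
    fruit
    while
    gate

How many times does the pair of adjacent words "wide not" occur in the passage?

Scanning the 35 overlapping bigram windows for "wide not":
  (none found)

0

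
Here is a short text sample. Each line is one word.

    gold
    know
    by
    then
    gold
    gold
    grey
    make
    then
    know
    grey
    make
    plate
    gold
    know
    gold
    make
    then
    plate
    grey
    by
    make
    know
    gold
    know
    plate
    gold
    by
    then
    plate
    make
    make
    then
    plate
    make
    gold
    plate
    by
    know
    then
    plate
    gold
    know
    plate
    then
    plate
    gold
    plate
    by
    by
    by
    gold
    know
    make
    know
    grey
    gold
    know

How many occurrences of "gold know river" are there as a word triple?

Scanning the 56 overlapping trigram windows for "gold know river":
  (none found)

0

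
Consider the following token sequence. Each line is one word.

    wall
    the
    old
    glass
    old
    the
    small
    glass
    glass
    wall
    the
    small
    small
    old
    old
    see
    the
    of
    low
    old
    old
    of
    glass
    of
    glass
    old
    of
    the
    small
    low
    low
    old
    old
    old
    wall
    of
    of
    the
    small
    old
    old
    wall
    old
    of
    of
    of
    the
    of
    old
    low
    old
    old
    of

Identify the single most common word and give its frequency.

Unigram frequencies (highest first):
  old: 16
  of: 11
  the: 7
  glass: 5
  small: 5
  wall: 4
  … (2 more, each ≤ 4)

"old", 16 times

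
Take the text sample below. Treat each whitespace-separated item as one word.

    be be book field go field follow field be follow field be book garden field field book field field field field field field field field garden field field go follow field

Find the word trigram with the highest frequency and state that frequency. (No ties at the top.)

"field field field", 6 times

Trigram frequencies (highest first):
  field field field: 6
  follow field be: 2
  garden field field: 2
  be be book: 1
  be book field: 1
  book field go: 1
  … (16 more, each ≤ 1)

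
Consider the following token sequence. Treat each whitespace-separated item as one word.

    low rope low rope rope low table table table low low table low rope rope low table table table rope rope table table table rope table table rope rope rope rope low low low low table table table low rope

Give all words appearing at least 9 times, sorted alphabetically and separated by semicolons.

Unigram counts meeting the condition (at least 9 times):
  low: 12
  rope: 13
  table: 15

low; rope; table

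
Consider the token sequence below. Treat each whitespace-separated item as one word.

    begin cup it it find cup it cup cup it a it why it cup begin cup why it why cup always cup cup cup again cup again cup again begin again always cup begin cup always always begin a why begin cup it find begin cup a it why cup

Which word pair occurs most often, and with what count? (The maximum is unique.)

Bigram frequencies (highest first):
  begin cup: 5
  cup it: 4
  cup cup: 3
  it why: 3
  cup again: 3
  it find: 2
  … (22 more, each ≤ 2)

"begin cup", 5 times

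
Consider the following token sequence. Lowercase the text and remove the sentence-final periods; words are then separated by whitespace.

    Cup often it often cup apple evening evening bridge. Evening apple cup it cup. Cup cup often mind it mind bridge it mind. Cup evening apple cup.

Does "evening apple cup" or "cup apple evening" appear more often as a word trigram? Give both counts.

"evening apple cup": 2 occurrences
"cup apple evening": 1 occurrence

"evening apple cup" (2 vs 1)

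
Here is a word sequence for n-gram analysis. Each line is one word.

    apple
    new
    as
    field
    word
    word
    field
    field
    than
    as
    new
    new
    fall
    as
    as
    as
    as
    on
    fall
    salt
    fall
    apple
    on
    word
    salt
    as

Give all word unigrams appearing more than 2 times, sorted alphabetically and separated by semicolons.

Unigram counts meeting the condition (more than 2 times):
  as: 7
  fall: 3
  field: 3
  new: 3
  word: 3

as; fall; field; new; word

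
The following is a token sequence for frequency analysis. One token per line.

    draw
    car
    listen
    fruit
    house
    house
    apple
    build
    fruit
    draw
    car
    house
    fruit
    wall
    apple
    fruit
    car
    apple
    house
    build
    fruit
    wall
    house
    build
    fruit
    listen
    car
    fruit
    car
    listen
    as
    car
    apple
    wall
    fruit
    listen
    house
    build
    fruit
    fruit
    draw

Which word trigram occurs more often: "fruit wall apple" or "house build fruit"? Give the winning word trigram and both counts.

"fruit wall apple": 1 occurrence
"house build fruit": 3 occurrences

"house build fruit" (3 vs 1)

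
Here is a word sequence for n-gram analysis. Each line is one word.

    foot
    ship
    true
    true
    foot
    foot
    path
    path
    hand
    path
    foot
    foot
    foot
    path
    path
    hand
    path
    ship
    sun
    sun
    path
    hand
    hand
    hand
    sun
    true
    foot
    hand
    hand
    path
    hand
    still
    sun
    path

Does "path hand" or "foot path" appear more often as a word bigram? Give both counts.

"path hand": 4 occurrences
"foot path": 2 occurrences

"path hand" (4 vs 2)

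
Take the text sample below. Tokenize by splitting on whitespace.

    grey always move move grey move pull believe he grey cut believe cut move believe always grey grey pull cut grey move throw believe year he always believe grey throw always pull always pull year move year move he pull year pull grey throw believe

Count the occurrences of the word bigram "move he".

Scanning the 44 overlapping bigram windows for "move he":
  position 38–39: move he

1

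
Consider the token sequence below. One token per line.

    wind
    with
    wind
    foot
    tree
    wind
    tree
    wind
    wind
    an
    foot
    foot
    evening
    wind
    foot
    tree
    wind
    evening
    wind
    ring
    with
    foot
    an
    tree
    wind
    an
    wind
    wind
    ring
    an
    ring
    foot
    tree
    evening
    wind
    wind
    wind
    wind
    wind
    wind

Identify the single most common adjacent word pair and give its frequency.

"wind wind", 7 times

Bigram frequencies (highest first):
  wind wind: 7
  tree wind: 4
  foot tree: 3
  evening wind: 3
  wind foot: 2
  wind an: 2
  … (17 more, each ≤ 2)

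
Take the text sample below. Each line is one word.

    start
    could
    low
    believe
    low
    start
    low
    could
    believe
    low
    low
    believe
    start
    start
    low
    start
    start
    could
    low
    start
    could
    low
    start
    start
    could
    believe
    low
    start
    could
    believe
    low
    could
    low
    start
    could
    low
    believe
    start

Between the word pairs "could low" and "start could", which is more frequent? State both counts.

"start could" (6 vs 5)

"could low": 5 occurrences
"start could": 6 occurrences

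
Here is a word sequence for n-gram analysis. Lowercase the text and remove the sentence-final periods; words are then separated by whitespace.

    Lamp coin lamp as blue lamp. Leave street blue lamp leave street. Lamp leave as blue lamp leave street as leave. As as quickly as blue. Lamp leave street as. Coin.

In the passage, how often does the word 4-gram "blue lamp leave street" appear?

4

Scanning the 28 overlapping 4-gram windows for "blue lamp leave street":
  position 5–8: blue lamp leave street
  position 9–12: blue lamp leave street
  position 16–19: blue lamp leave street
  position 26–29: blue lamp leave street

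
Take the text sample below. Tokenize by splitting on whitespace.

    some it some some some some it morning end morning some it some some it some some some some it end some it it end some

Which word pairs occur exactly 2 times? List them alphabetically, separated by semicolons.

end some; it end

Bigram counts meeting the condition (exactly 2 times):
  end some: 2
  it end: 2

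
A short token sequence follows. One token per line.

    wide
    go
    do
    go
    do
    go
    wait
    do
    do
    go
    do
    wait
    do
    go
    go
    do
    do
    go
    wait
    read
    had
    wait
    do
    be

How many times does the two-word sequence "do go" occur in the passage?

Scanning the 23 overlapping bigram windows for "do go":
  position 3–4: do go
  position 5–6: do go
  position 9–10: do go
  position 13–14: do go
  position 17–18: do go

5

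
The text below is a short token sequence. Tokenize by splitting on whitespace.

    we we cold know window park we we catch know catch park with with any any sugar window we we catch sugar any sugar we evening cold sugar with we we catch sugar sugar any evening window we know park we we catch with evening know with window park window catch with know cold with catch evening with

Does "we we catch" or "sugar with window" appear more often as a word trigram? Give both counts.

"we we catch" (4 vs 0)

"we we catch": 4 occurrences
"sugar with window": 0 occurrences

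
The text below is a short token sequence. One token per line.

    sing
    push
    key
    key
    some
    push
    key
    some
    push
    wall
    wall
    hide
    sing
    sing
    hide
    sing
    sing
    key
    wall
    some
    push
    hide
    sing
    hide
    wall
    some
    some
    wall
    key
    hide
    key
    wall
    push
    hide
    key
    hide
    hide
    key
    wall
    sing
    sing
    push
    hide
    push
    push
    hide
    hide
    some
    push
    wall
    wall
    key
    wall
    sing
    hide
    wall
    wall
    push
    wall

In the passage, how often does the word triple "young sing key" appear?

Scanning the 57 overlapping trigram windows for "young sing key":
  (none found)

0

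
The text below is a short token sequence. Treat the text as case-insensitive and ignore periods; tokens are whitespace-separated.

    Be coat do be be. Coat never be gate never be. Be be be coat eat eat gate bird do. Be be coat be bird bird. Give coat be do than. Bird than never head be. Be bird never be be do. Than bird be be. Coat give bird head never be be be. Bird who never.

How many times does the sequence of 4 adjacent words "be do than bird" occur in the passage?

2

Scanning the 54 overlapping 4-gram windows for "be do than bird":
  position 29–32: be do than bird
  position 41–44: be do than bird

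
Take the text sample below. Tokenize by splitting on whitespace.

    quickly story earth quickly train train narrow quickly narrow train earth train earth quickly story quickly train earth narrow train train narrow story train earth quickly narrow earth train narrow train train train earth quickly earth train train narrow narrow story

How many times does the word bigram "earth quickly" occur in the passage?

4

Scanning the 40 overlapping bigram windows for "earth quickly":
  position 3–4: earth quickly
  position 13–14: earth quickly
  position 25–26: earth quickly
  position 34–35: earth quickly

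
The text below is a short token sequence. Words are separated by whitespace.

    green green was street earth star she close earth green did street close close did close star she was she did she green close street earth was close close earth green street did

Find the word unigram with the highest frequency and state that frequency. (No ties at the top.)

"close", 7 times

Unigram frequencies (highest first):
  close: 7
  green: 5
  street: 4
  earth: 4
  she: 4
  did: 4
  … (2 more, each ≤ 3)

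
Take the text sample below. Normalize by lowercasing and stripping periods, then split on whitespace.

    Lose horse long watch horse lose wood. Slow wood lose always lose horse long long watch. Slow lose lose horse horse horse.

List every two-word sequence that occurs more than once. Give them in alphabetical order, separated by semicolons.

horse horse; horse long; long watch; lose horse

Bigram counts meeting the condition (more than once):
  horse horse: 2
  horse long: 2
  long watch: 2
  lose horse: 3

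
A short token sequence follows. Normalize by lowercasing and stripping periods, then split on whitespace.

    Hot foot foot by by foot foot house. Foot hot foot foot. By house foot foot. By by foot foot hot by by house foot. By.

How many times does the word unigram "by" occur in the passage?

8

Scanning the 26 tokens for "by":
  position 4: by
  position 5: by
  position 13: by
  position 17: by
  position 18: by
  position 22: by
  position 23: by
  position 26: by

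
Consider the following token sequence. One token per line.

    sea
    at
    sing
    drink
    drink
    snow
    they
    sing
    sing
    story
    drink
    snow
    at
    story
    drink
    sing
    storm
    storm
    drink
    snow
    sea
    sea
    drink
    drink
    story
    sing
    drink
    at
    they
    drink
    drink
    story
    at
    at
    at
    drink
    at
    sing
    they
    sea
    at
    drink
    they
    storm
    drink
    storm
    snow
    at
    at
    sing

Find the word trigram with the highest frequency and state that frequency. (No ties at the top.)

Trigram frequencies (highest first):
  drink drink story: 2
  sea at sing: 1
  at sing drink: 1
  sing drink drink: 1
  drink drink snow: 1
  drink snow they: 1
  … (41 more, each ≤ 1)

"drink drink story", 2 times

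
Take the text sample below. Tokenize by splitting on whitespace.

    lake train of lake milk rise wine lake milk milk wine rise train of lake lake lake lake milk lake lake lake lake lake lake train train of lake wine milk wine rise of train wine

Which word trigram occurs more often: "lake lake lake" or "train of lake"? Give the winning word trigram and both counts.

"lake lake lake" (6 vs 3)

"lake lake lake": 6 occurrences
"train of lake": 3 occurrences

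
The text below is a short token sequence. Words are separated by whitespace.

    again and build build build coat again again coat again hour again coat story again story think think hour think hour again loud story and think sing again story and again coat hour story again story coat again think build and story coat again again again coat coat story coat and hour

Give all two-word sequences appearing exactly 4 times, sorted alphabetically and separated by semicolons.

again coat; coat again

Bigram counts meeting the condition (exactly 4 times):
  again coat: 4
  coat again: 4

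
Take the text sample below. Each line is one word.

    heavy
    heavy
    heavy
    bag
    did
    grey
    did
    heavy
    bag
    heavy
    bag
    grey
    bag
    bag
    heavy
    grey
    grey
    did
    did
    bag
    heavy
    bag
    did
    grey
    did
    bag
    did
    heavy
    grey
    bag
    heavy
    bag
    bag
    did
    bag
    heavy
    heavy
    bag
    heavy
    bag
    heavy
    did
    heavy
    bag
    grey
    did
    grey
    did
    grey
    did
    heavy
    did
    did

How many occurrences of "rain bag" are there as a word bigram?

Scanning the 52 overlapping bigram windows for "rain bag":
  (none found)

0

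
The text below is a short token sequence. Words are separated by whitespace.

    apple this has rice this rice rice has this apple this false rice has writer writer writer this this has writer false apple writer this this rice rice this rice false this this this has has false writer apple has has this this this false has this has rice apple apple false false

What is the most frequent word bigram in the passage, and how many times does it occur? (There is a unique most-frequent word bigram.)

Bigram frequencies (highest first):
  this this: 6
  this has: 4
  this rice: 3
  has this: 3
  apple this: 2
  has rice: 2
  … (24 more, each ≤ 2)

"this this", 6 times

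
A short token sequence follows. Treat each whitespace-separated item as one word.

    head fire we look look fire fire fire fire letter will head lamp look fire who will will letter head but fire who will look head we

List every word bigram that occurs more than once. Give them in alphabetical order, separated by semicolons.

fire fire; fire who; look fire; who will

Bigram counts meeting the condition (more than once):
  fire fire: 3
  fire who: 2
  look fire: 2
  who will: 2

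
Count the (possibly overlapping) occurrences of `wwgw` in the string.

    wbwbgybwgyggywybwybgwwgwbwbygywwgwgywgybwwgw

Sliding a length-4 window over the 44 characters (41 positions):
  position 21–24: wwgw
  position 31–34: wwgw
  position 41–44: wwgw

3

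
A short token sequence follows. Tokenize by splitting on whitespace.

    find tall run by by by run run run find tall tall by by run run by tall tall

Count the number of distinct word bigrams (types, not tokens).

10

19 tokens → 18 bigram windows in total.
Repeated bigrams (each contributes count−1 duplicates):
  by by: 3
  run run: 3
  by run: 2
  find tall: 2
  run by: 2
  tall tall: 2
8 duplicate windows → 18 − 8 = 10 distinct.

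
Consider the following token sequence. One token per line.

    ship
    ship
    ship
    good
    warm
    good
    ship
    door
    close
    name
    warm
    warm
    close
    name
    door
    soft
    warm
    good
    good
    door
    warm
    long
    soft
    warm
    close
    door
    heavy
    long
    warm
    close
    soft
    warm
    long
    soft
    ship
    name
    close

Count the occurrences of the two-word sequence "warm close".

Scanning the 36 overlapping bigram windows for "warm close":
  position 12–13: warm close
  position 24–25: warm close
  position 29–30: warm close

3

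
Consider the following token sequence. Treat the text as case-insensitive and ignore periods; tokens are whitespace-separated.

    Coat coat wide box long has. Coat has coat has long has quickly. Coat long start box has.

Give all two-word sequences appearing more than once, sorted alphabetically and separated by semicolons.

Bigram counts meeting the condition (more than once):
  coat has: 2
  has coat: 2
  long has: 2

coat has; has coat; long has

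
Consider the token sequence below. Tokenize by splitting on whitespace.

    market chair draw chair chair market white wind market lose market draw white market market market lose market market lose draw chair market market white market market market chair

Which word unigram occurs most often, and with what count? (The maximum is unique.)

Unigram frequencies (highest first):
  market: 14
  chair: 5
  draw: 3
  white: 3
  lose: 3
  wind: 1

"market", 14 times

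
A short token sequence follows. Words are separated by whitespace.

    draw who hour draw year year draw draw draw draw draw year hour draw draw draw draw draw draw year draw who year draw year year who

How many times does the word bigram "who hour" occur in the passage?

Scanning the 26 overlapping bigram windows for "who hour":
  position 2–3: who hour

1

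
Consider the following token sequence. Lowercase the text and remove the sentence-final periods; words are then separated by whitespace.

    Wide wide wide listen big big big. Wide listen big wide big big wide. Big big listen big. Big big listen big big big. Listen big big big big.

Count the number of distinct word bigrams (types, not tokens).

29 tokens → 28 bigram windows in total.
Repeated bigrams (each contributes count−1 duplicates):
  big big: 11
  listen big: 5
  big listen: 3
  big wide: 3
  wide big: 2
  wide listen: 2
  wide wide: 2
21 duplicate windows → 28 − 21 = 7 distinct.

7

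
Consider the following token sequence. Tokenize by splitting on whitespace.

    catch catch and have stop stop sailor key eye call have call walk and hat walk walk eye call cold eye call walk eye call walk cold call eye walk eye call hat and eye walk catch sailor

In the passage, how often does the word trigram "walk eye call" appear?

3

Scanning the 36 overlapping trigram windows for "walk eye call":
  position 17–19: walk eye call
  position 23–25: walk eye call
  position 30–32: walk eye call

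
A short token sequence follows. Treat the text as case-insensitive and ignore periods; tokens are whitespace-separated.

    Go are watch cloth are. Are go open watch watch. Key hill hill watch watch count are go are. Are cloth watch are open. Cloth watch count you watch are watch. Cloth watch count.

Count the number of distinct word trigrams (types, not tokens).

30

34 tokens → 32 trigram windows in total.
Repeated trigrams (each contributes count−1 duplicates):
  are watch cloth: 2
  cloth watch count: 2
2 duplicate windows → 32 − 2 = 30 distinct.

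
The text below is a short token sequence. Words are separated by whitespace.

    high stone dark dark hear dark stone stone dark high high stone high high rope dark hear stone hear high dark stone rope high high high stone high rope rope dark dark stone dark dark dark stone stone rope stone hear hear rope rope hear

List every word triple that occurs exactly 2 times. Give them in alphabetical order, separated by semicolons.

Trigram counts meeting the condition (exactly 2 times):
  dark dark stone: 2
  dark stone stone: 2
  high high stone: 2
  high stone high: 2
  stone dark dark: 2

dark dark stone; dark stone stone; high high stone; high stone high; stone dark dark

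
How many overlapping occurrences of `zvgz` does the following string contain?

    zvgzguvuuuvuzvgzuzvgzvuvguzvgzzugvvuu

4

Sliding a length-4 window over the 37 characters (34 positions):
  position 1–4: zvgz
  position 13–16: zvgz
  position 18–21: zvgz
  position 27–30: zvgz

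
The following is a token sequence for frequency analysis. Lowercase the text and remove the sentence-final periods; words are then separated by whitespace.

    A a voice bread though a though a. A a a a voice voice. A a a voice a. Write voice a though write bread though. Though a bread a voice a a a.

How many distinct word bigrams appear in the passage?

15

34 tokens → 33 bigram windows in total.
Repeated bigrams (each contributes count−1 duplicates):
  a a: 9
  a voice: 4
  voice a: 4
  though a: 3
  a though: 2
  bread though: 2
18 duplicate windows → 33 − 18 = 15 distinct.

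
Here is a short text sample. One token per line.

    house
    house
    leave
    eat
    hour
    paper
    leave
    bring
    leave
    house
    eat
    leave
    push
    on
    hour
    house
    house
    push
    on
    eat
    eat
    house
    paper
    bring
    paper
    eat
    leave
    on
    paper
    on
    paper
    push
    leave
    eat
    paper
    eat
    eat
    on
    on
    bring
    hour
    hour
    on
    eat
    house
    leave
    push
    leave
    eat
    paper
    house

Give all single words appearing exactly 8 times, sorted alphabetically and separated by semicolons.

house; leave

Unigram counts meeting the condition (exactly 8 times):
  house: 8
  leave: 8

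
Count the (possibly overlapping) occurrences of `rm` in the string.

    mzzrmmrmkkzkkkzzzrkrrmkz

3

Sliding a length-2 window over the 24 characters (23 positions):
  position 4–5: rm
  position 7–8: rm
  position 21–22: rm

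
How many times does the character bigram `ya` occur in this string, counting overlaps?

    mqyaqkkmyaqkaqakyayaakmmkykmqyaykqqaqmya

Sliding a length-2 window over the 40 characters (39 positions):
  position 3–4: ya
  position 9–10: ya
  position 17–18: ya
  position 19–20: ya
  position 30–31: ya
  position 39–40: ya

6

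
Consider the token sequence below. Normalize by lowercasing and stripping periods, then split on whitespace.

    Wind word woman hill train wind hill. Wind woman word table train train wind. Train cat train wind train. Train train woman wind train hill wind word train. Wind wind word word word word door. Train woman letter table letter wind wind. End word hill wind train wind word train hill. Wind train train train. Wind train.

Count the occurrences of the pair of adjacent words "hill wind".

4

Scanning the 56 overlapping bigram windows for "hill wind":
  position 7–8: hill wind
  position 25–26: hill wind
  position 45–46: hill wind
  position 51–52: hill wind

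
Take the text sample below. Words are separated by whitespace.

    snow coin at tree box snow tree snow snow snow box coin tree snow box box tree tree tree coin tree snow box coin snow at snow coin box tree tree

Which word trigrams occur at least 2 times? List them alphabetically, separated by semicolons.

Trigram counts meeting the condition (at least 2 times):
  box tree tree: 2
  coin tree snow: 2
  snow box coin: 2
  tree snow box: 2

box tree tree; coin tree snow; snow box coin; tree snow box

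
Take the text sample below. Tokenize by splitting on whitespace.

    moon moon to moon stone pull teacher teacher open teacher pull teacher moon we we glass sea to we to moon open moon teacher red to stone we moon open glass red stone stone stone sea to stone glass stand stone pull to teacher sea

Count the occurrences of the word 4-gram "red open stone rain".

0

Scanning the 42 overlapping 4-gram windows for "red open stone rain":
  (none found)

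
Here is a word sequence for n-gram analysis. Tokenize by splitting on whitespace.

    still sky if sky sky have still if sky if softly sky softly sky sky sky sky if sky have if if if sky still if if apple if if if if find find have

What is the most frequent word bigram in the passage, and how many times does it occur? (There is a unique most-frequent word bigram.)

"if if", 6 times

Bigram frequencies (highest first):
  if if: 6
  if sky: 4
  sky sky: 4
  sky if: 3
  sky have: 2
  still if: 2
  … (12 more, each ≤ 2)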